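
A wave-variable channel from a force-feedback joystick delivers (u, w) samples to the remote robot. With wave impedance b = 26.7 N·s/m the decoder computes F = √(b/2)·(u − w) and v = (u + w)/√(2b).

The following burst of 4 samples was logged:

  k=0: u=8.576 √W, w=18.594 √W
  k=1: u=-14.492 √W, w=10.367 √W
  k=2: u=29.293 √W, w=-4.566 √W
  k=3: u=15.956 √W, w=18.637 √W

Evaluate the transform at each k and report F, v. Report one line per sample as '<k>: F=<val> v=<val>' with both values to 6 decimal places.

0: F=-36.603420 v=3.718082
1: F=-90.828949 v=-0.564486
2: F=123.712835 v=3.383770
3: F=-9.795744 v=4.733884

k=0: u−w=-10.018000, u+w=27.170000; √(b/2)=3.653765, √(2b)=7.307530; F=3.653765×(-10.018)=-36.603420, v=27.170000/7.307530=3.718082
k=1: u−w=-24.859000, u+w=-4.125000; √(b/2)=3.653765, √(2b)=7.307530; F=3.653765×(-24.859)=-90.828949, v=-4.125000/7.307530=-0.564486
k=2: u−w=33.859000, u+w=24.727000; √(b/2)=3.653765, √(2b)=7.307530; F=3.653765×33.859=123.712835, v=24.727000/7.307530=3.383770
k=3: u−w=-2.681000, u+w=34.593000; √(b/2)=3.653765, √(2b)=7.307530; F=3.653765×(-2.681)=-9.795744, v=34.593000/7.307530=4.733884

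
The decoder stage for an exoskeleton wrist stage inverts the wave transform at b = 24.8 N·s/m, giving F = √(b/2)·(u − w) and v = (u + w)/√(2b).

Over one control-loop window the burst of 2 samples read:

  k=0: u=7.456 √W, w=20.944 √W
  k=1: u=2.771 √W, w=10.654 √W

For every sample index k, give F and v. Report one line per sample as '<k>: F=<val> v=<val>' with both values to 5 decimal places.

0: F=-47.49615 v=4.03253
1: F=-27.75891 v=1.90622

k=0: u−w=-13.48800, u+w=28.40000; √(b/2)=3.52136, √(2b)=7.04273; F=3.52136×(-13.488)=-47.49615, v=28.40000/7.04273=4.03253
k=1: u−w=-7.88300, u+w=13.42500; √(b/2)=3.52136, √(2b)=7.04273; F=3.52136×(-7.883)=-27.75891, v=13.42500/7.04273=1.90622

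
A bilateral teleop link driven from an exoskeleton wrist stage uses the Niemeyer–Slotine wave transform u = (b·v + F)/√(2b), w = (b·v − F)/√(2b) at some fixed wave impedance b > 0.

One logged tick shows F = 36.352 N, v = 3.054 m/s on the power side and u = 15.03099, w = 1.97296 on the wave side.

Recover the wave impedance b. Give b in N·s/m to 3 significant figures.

b = 15.5 N·s/m

u + w = 17.00395;  u + w = √(2b)·v, so √(2b) = 17.00395/3.054 = 5.56776.
b = (√(2b))²/2 = 30.99999/2 = 15.50000.
(Check via u − w = 2F/√(2b): u − w = 13.05803, 2F/√(2b) = 13.05803.)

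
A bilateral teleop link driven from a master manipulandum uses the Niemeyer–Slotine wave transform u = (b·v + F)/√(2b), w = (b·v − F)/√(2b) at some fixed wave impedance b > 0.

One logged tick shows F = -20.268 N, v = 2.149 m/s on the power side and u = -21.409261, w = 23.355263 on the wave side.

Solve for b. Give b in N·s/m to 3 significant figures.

b = 0.41 N·s/m

u + w = 1.946002;  u + w = √(2b)·v, so √(2b) = 1.946002/2.149 = 0.905538.
b = (√(2b))²/2 = 0.820000/2 = 0.410000.
(Check via u − w = 2F/√(2b): u − w = -44.764524, 2F/√(2b) = -44.764530.)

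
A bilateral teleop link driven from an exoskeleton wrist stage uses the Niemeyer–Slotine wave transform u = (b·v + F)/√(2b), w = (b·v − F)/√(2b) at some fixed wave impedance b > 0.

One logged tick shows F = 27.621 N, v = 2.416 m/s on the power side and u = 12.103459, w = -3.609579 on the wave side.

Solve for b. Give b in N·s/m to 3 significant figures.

b = 6.18 N·s/m

u + w = 8.493880;  u + w = √(2b)·v, so √(2b) = 8.493880/2.416 = 3.515679.
b = (√(2b))²/2 = 12.359997/2 = 6.179999.
(Check via u − w = 2F/√(2b): u − w = 15.713038, 2F/√(2b) = 15.713040.)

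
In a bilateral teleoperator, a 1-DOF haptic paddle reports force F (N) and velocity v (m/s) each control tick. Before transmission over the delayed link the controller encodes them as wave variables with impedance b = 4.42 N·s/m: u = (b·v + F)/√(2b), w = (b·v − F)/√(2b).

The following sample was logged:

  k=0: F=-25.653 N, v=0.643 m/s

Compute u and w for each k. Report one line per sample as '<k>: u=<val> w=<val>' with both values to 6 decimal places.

k=0: b·v=4.42×0.643=2.842060; √(2b)=2.973214; u=(2.842060+(-25.653))/2.973214=-7.672149, w=(2.842060−(-25.653))/2.973214=9.583926

0: u=-7.672149 w=9.583926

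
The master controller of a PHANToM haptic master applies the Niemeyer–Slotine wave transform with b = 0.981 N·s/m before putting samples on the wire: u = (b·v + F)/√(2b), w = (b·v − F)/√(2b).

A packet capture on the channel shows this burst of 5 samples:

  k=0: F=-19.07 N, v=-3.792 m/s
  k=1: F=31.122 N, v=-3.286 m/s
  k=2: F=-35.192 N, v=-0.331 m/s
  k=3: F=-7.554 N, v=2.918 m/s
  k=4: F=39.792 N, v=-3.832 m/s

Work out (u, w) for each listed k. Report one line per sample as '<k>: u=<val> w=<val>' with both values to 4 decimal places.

0: u=-16.2702 w=10.9587
1: u=19.9173 w=-24.5200
2: u=-25.3561 w=24.8925
3: u=-3.3493 w=7.4366
4: u=25.7246 w=-31.0921

k=0: b·v=0.981×(-3.792)=-3.7200; √(2b)=1.4007; u=(-3.7200+(-19.07))/1.4007=-16.2702, w=(-3.7200−(-19.07))/1.4007=10.9587
k=1: b·v=0.981×(-3.286)=-3.2236; √(2b)=1.4007; u=(-3.2236+31.122)/1.4007=19.9173, w=(-3.2236−31.122)/1.4007=-24.5200
k=2: b·v=0.981×(-0.331)=-0.3247; √(2b)=1.4007; u=(-0.3247+(-35.192))/1.4007=-25.3561, w=(-0.3247−(-35.192))/1.4007=24.8925
k=3: b·v=0.981×2.918=2.8626; √(2b)=1.4007; u=(2.8626+(-7.554))/1.4007=-3.3493, w=(2.8626−(-7.554))/1.4007=7.4366
k=4: b·v=0.981×(-3.832)=-3.7592; √(2b)=1.4007; u=(-3.7592+39.792)/1.4007=25.7246, w=(-3.7592−39.792)/1.4007=-31.0921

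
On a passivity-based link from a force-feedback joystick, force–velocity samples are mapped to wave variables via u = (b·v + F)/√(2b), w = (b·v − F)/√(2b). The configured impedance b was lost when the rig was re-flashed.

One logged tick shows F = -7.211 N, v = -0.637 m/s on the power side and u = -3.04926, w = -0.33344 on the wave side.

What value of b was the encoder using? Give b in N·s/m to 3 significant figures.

u + w = -3.38270;  u + w = √(2b)·v, so √(2b) = -3.38270/(-0.637) = 5.31036.
b = (√(2b))²/2 = 28.19993/2 = 14.09997.
(Check via u − w = 2F/√(2b): u − w = -2.71582, 2F/√(2b) = -2.71582.)

b = 14.1 N·s/m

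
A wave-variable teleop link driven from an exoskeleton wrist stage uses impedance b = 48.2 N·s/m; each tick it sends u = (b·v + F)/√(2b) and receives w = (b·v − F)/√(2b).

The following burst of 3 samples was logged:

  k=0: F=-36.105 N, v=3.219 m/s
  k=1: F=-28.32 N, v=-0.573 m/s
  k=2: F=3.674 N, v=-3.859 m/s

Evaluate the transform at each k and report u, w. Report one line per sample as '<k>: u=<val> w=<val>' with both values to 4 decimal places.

0: u=12.1253 w=19.4799
1: u=-5.6974 w=0.0714
2: u=-18.5703 w=-19.3187

k=0: b·v=48.2×3.219=155.1558; √(2b)=9.8184; u=(155.1558+(-36.105))/9.8184=12.1253, w=(155.1558−(-36.105))/9.8184=19.4799
k=1: b·v=48.2×(-0.573)=-27.6186; √(2b)=9.8184; u=(-27.6186+(-28.32))/9.8184=-5.6974, w=(-27.6186−(-28.32))/9.8184=0.0714
k=2: b·v=48.2×(-3.859)=-186.0038; √(2b)=9.8184; u=(-186.0038+3.674)/9.8184=-18.5703, w=(-186.0038−3.674)/9.8184=-19.3187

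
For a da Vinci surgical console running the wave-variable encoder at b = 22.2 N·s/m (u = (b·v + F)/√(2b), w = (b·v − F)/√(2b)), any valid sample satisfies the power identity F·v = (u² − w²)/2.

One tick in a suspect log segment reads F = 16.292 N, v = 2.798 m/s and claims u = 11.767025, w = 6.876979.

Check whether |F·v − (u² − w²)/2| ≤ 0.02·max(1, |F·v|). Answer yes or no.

yes

F·v = 16.292×2.798 = 45.585016 W.
(u² − w²)/2 = (138.462877 − 47.292840)/2 = 45.585019 W.
|Δ| = 0.000003;  2% of max(1, |F·v|) = 0.911700.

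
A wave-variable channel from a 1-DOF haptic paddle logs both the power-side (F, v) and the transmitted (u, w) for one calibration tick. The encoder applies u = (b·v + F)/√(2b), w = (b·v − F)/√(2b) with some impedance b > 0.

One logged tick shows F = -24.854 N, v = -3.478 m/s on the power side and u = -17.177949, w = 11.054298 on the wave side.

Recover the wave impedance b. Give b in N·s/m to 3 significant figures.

u + w = -6.123651;  u + w = √(2b)·v, so √(2b) = -6.123651/(-3.478) = 1.760682.
b = (√(2b))²/2 = 3.100000/2 = 1.550000.
(Check via u − w = 2F/√(2b): u − w = -28.232247, 2F/√(2b) = -28.232246.)

b = 1.55 N·s/m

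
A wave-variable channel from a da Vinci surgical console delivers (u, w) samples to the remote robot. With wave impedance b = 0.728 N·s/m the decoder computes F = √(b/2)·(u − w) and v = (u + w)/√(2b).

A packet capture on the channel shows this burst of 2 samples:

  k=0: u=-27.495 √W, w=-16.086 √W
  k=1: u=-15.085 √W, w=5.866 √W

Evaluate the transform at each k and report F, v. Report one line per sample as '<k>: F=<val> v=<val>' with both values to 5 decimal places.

0: F=-6.88332 v=-36.11740
1: F=-12.64024 v=-7.64017

k=0: u−w=-11.40900, u+w=-43.58100; √(b/2)=0.60332, √(2b)=1.20665; F=0.60332×(-11.409)=-6.88332, v=-43.58100/1.20665=-36.11740
k=1: u−w=-20.95100, u+w=-9.21900; √(b/2)=0.60332, √(2b)=1.20665; F=0.60332×(-20.951)=-12.64024, v=-9.21900/1.20665=-7.64017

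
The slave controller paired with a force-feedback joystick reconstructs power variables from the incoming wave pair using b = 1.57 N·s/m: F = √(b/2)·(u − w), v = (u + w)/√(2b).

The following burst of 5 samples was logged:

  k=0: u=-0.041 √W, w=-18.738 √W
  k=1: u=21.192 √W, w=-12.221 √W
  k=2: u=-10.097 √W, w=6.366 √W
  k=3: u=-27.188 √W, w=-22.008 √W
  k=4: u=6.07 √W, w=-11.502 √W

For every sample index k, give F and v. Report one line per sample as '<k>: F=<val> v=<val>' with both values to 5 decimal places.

0: F=16.56558 v=-10.59760
1: F=29.60399 v=5.06263
2: F=-14.58626 v=-2.10553
3: F=-4.58949 v=-27.76291
4: F=15.56883 v=-3.06545

k=0: u−w=18.69700, u+w=-18.77900; √(b/2)=0.88600, √(2b)=1.77200; F=0.88600×18.697=16.56558, v=-18.77900/1.77200=-10.59760
k=1: u−w=33.41300, u+w=8.97100; √(b/2)=0.88600, √(2b)=1.77200; F=0.88600×33.413=29.60399, v=8.97100/1.77200=5.06263
k=2: u−w=-16.46300, u+w=-3.73100; √(b/2)=0.88600, √(2b)=1.77200; F=0.88600×(-16.463)=-14.58626, v=-3.73100/1.77200=-2.10553
k=3: u−w=-5.18000, u+w=-49.19600; √(b/2)=0.88600, √(2b)=1.77200; F=0.88600×(-5.18)=-4.58949, v=-49.19600/1.77200=-27.76291
k=4: u−w=17.57200, u+w=-5.43200; √(b/2)=0.88600, √(2b)=1.77200; F=0.88600×17.572=15.56883, v=-5.43200/1.77200=-3.06545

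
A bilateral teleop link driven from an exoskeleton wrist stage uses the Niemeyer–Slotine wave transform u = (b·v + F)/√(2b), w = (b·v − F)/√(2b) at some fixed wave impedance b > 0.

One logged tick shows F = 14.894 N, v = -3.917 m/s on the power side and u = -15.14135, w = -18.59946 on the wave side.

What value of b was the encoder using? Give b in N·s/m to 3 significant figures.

u + w = -33.74081;  u + w = √(2b)·v, so √(2b) = -33.74081/(-3.917) = 8.61394.
b = (√(2b))²/2 = 74.19999/2 = 37.10000.
(Check via u − w = 2F/√(2b): u − w = 3.45811, 2F/√(2b) = 3.45811.)

b = 37.1 N·s/m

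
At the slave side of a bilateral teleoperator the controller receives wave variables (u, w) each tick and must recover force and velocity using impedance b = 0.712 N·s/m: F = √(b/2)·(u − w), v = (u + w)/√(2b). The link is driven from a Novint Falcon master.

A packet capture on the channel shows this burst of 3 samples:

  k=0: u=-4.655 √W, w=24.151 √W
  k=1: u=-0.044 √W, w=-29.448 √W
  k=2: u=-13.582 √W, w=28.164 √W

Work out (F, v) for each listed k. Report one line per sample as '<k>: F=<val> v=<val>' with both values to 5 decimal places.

k=0: u−w=-28.80600, u+w=19.49600; √(b/2)=0.59666, √(2b)=1.19331; F=0.59666×(-28.806)=-17.18731, v=19.49600/1.19331=16.33769
k=1: u−w=29.40400, u+w=-29.49200; √(b/2)=0.59666, √(2b)=1.19331; F=0.59666×29.404=17.54411, v=-29.49200/1.19331=-24.71435
k=2: u−w=-41.74600, u+w=14.58200; √(b/2)=0.59666, √(2b)=1.19331; F=0.59666×(-41.746)=-24.90806, v=14.58200/1.19331=12.21974

0: F=-17.18731 v=16.33769
1: F=17.54411 v=-24.71435
2: F=-24.90806 v=12.21974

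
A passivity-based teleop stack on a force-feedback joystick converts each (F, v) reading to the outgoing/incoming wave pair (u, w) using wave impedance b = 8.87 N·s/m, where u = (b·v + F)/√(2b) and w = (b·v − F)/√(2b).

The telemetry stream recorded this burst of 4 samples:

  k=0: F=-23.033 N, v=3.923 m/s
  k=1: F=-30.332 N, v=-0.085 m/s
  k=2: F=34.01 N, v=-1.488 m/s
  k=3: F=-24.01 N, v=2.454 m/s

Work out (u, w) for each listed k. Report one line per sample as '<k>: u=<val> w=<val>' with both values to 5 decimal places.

0: u=2.79305 w=13.73019
1: u=-7.38053 w=7.02252
2: u=4.94112 w=-11.20841
3: u=-0.53255 w=10.86852

k=0: b·v=8.87×3.923=34.79701; √(2b)=4.21189; u=(34.79701+(-23.033))/4.21189=2.79305, w=(34.79701−(-23.033))/4.21189=13.73019
k=1: b·v=8.87×(-0.085)=-0.75395; √(2b)=4.21189; u=(-0.75395+(-30.332))/4.21189=-7.38053, w=(-0.75395−(-30.332))/4.21189=7.02252
k=2: b·v=8.87×(-1.488)=-13.19856; √(2b)=4.21189; u=(-13.19856+34.01)/4.21189=4.94112, w=(-13.19856−34.01)/4.21189=-11.20841
k=3: b·v=8.87×2.454=21.76698; √(2b)=4.21189; u=(21.76698+(-24.01))/4.21189=-0.53255, w=(21.76698−(-24.01))/4.21189=10.86852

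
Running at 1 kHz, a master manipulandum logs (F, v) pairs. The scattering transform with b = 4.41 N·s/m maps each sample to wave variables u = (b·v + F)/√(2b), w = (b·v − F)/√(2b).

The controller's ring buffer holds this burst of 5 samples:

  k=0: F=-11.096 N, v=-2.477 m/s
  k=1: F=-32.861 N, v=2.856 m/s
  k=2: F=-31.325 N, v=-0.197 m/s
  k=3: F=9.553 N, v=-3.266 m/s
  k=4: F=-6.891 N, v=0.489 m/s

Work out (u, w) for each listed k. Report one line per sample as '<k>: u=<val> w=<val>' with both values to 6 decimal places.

k=0: b·v=4.41×(-2.477)=-10.923570; √(2b)=2.969848; u=(-10.923570+(-11.096))/2.969848=-7.414375, w=(-10.923570−(-11.096))/2.969848=0.058060
k=1: b·v=4.41×2.856=12.594960; √(2b)=2.969848; u=(12.594960+(-32.861))/2.969848=-6.823931, w=(12.594960−(-32.861))/2.969848=15.305818
k=2: b·v=4.41×(-0.197)=-0.868770; √(2b)=2.969848; u=(-0.868770+(-31.325))/2.969848=-10.840206, w=(-0.868770−(-31.325))/2.969848=10.255146
k=3: b·v=4.41×(-3.266)=-14.403060; √(2b)=2.969848; u=(-14.403060+9.553)/2.969848=-1.633100, w=(-14.403060−9.553)/2.969848=-8.066425
k=4: b·v=4.41×0.489=2.156490; √(2b)=2.969848; u=(2.156490+(-6.891))/2.969848=-1.594192, w=(2.156490−(-6.891))/2.969848=3.046448

0: u=-7.414375 w=0.058060
1: u=-6.823931 w=15.305818
2: u=-10.840206 w=10.255146
3: u=-1.633100 w=-8.066425
4: u=-1.594192 w=3.046448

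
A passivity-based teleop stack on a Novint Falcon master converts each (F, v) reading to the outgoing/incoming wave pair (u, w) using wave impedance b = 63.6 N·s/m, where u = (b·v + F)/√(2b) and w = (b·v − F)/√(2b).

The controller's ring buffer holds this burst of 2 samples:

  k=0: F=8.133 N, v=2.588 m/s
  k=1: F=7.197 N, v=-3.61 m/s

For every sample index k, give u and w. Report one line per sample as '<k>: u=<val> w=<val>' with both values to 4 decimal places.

0: u=15.3152 w=13.8730
1: u=-19.7192 w=-20.9955

k=0: b·v=63.6×2.588=164.5968; √(2b)=11.2783; u=(164.5968+8.133)/11.2783=15.3152, w=(164.5968−8.133)/11.2783=13.8730
k=1: b·v=63.6×(-3.61)=-229.5960; √(2b)=11.2783; u=(-229.5960+7.197)/11.2783=-19.7192, w=(-229.5960−7.197)/11.2783=-20.9955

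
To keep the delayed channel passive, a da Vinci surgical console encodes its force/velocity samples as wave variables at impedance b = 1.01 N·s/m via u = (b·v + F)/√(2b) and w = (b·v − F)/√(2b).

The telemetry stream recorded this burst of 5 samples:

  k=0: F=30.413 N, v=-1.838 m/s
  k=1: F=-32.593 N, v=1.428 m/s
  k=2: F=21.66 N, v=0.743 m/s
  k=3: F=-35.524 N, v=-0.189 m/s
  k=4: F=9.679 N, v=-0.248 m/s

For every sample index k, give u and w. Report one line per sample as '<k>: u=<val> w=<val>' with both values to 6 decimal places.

0: u=20.092368 w=-22.704657
1: u=-21.917570 w=23.947139
2: u=15.767924 w=-14.711922
3: u=-25.128909 w=24.860289
4: u=6.633884 w=-6.986358

k=0: b·v=1.01×(-1.838)=-1.856380; √(2b)=1.421267; u=(-1.856380+30.413)/1.421267=20.092368, w=(-1.856380−30.413)/1.421267=-22.704657
k=1: b·v=1.01×1.428=1.442280; √(2b)=1.421267; u=(1.442280+(-32.593))/1.421267=-21.917570, w=(1.442280−(-32.593))/1.421267=23.947139
k=2: b·v=1.01×0.743=0.750430; √(2b)=1.421267; u=(0.750430+21.66)/1.421267=15.767924, w=(0.750430−21.66)/1.421267=-14.711922
k=3: b·v=1.01×(-0.189)=-0.190890; √(2b)=1.421267; u=(-0.190890+(-35.524))/1.421267=-25.128909, w=(-0.190890−(-35.524))/1.421267=24.860289
k=4: b·v=1.01×(-0.248)=-0.250480; √(2b)=1.421267; u=(-0.250480+9.679)/1.421267=6.633884, w=(-0.250480−9.679)/1.421267=-6.986358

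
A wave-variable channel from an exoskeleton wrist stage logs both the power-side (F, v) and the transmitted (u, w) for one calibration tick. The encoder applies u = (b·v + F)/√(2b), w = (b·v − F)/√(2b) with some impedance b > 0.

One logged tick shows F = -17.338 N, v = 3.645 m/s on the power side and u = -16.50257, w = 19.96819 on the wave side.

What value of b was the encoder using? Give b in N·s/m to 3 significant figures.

u + w = 3.46562;  u + w = √(2b)·v, so √(2b) = 3.46562/3.645 = 0.95079.
b = (√(2b))²/2 = 0.90400/2 = 0.45200.
(Check via u − w = 2F/√(2b): u − w = -36.47076, 2F/√(2b) = -36.47082.)

b = 0.452 N·s/m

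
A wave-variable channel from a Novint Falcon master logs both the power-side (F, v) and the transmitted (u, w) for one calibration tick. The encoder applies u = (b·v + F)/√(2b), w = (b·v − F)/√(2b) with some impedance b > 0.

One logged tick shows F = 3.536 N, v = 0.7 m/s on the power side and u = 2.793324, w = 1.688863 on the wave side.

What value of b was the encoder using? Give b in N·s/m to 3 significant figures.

b = 20.5 N·s/m

u + w = 4.482187;  u + w = √(2b)·v, so √(2b) = 4.482187/0.7 = 6.403124.
b = (√(2b))²/2 = 41.000001/2 = 20.500000.
(Check via u − w = 2F/√(2b): u − w = 1.104461, 2F/√(2b) = 1.104461.)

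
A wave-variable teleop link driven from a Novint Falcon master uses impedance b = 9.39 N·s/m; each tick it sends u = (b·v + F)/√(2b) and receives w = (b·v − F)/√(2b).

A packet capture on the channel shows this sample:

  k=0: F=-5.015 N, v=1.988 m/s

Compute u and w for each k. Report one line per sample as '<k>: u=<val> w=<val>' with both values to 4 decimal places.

k=0: b·v=9.39×1.988=18.6673; √(2b)=4.3336; u=(18.6673+(-5.015))/4.3336=3.1503, w=(18.6673−(-5.015))/4.3336=5.4648

0: u=3.1503 w=5.4648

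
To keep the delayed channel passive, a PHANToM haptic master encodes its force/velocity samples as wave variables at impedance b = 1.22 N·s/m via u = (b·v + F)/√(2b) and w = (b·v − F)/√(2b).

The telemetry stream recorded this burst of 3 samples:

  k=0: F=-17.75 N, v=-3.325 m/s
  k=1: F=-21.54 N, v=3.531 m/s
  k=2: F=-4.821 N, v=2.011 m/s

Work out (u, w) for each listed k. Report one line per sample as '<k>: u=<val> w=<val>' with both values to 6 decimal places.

0: u=-13.960181 w=8.766365
1: u=-11.031773 w=16.547371
2: u=-1.515688 w=4.656970

k=0: b·v=1.22×(-3.325)=-4.056500; √(2b)=1.562050; u=(-4.056500+(-17.75))/1.562050=-13.960181, w=(-4.056500−(-17.75))/1.562050=8.766365
k=1: b·v=1.22×3.531=4.307820; √(2b)=1.562050; u=(4.307820+(-21.54))/1.562050=-11.031773, w=(4.307820−(-21.54))/1.562050=16.547371
k=2: b·v=1.22×2.011=2.453420; √(2b)=1.562050; u=(2.453420+(-4.821))/1.562050=-1.515688, w=(2.453420−(-4.821))/1.562050=4.656970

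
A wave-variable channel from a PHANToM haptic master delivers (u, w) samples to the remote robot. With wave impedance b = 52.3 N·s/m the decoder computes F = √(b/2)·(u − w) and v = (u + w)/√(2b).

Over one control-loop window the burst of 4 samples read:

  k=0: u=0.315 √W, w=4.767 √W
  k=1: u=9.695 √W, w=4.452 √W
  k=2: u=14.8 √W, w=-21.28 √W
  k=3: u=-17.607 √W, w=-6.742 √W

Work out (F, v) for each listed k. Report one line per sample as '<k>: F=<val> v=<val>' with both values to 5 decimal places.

k=0: u−w=-4.45200, u+w=5.08200; √(b/2)=5.11371, √(2b)=10.22741; F=5.11371×(-4.452)=-22.76622, v=5.08200/10.22741=0.49690
k=1: u−w=5.24300, u+w=14.14700; √(b/2)=5.11371, √(2b)=10.22741; F=5.11371×5.243=26.81117, v=14.14700/10.22741=1.38324
k=2: u−w=36.08000, u+w=-6.48000; √(b/2)=5.11371, √(2b)=10.22741; F=5.11371×36.08=184.50255, v=-6.48000/10.22741=-0.63359
k=3: u−w=-10.86500, u+w=-24.34900; √(b/2)=5.11371, √(2b)=10.22741; F=5.11371×(-10.865)=-55.56043, v=-24.34900/10.22741=-2.38076

0: F=-22.76622 v=0.49690
1: F=26.81117 v=1.38324
2: F=184.50255 v=-0.63359
3: F=-55.56043 v=-2.38076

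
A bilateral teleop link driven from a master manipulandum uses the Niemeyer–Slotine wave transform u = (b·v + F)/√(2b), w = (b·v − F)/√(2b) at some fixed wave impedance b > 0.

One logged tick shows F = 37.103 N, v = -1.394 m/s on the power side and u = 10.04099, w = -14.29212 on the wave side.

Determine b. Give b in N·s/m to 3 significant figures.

b = 4.65 N·s/m

u + w = -4.2511;  u + w = √(2b)·v, so √(2b) = -4.2511/(-1.394) = 3.0496.
b = (√(2b))²/2 = 9.3000/2 = 4.6500.
(Check via u − w = 2F/√(2b): u − w = 24.3331, 2F/√(2b) = 24.3331.)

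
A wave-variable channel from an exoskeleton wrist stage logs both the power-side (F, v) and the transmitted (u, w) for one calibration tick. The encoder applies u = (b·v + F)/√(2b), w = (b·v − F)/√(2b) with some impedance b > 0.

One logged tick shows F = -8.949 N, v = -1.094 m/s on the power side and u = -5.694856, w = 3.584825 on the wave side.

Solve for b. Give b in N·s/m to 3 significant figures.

u + w = -2.110031;  u + w = √(2b)·v, so √(2b) = -2.110031/(-1.094) = 1.928730.
b = (√(2b))²/2 = 3.720001/2 = 1.860000.
(Check via u − w = 2F/√(2b): u − w = -9.279681, 2F/√(2b) = -9.279680.)

b = 1.86 N·s/m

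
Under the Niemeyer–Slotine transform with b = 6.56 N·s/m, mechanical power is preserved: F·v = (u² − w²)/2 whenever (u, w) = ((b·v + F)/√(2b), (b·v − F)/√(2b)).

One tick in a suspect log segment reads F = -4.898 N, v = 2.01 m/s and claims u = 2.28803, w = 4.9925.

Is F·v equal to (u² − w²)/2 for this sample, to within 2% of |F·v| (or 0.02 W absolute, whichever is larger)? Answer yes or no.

F·v = (-4.898)×2.01 = -9.84498 W.
(u² − w²)/2 = (5.23508 − 24.92506)/2 = -9.84499 W.
|Δ| = 0.00001;  2% of max(1, |F·v|) = 0.19690.

yes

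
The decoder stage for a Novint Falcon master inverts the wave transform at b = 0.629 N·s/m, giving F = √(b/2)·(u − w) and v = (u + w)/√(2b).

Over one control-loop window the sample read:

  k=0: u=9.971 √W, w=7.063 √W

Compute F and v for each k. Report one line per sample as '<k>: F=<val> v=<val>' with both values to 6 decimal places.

0: F=1.630815 v=15.187151

k=0: u−w=2.908000, u+w=17.034000; √(b/2)=0.560803, √(2b)=1.121606; F=0.560803×2.908=1.630815, v=17.034000/1.121606=15.187151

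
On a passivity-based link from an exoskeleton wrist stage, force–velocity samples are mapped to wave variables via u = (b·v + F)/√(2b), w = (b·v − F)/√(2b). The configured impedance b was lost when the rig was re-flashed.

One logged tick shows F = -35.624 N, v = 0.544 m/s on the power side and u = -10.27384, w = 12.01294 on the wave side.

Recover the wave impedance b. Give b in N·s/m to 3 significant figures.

u + w = 1.7391;  u + w = √(2b)·v, so √(2b) = 1.7391/0.544 = 3.1969.
b = (√(2b))²/2 = 10.2200/2 = 5.1100.
(Check via u − w = 2F/√(2b): u − w = -22.2868, 2F/√(2b) = -22.2868.)

b = 5.11 N·s/m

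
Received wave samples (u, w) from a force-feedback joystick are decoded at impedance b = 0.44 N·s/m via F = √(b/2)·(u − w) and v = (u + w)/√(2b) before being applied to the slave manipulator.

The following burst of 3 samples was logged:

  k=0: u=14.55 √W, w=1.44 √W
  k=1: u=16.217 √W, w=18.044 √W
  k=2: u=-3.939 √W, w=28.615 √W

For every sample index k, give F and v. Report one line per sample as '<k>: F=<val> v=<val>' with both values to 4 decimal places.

0: F=6.1491 v=17.0454
1: F=-0.8569 v=36.5223
2: F=-15.2692 v=26.3047

k=0: u−w=13.1100, u+w=15.9900; √(b/2)=0.4690, √(2b)=0.9381; F=0.4690×13.11=6.1491, v=15.9900/0.9381=17.0454
k=1: u−w=-1.8270, u+w=34.2610; √(b/2)=0.4690, √(2b)=0.9381; F=0.4690×(-1.827)=-0.8569, v=34.2610/0.9381=36.5223
k=2: u−w=-32.5540, u+w=24.6760; √(b/2)=0.4690, √(2b)=0.9381; F=0.4690×(-32.554)=-15.2692, v=24.6760/0.9381=26.3047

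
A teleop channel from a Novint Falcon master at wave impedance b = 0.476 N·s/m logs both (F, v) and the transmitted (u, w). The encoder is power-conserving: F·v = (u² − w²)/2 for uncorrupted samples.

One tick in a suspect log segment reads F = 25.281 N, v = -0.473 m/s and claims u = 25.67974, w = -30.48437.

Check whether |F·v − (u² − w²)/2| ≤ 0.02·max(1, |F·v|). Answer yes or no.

no

F·v = 25.281×(-0.473) = -11.9579 W.
(u² − w²)/2 = (659.4490 − 929.2968)/2 = -134.9239 W.
|Δ| = 122.9660;  2% of max(1, |F·v|) = 0.2392.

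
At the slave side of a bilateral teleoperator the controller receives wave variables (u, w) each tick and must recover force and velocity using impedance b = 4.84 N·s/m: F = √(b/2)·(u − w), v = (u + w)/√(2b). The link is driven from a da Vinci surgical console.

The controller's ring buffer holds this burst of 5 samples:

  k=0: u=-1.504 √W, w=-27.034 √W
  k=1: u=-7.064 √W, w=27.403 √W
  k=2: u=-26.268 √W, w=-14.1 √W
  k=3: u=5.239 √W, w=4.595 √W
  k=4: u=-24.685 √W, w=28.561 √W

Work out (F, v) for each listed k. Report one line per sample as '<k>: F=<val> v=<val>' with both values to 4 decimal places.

k=0: u−w=25.5300, u+w=-28.5380; √(b/2)=1.5556, √(2b)=3.1113; F=1.5556×25.53=39.7154, v=-28.5380/3.1113=-9.1725
k=1: u−w=-34.4670, u+w=20.3390; √(b/2)=1.5556, √(2b)=3.1113; F=1.5556×(-34.467)=-53.6181, v=20.3390/3.1113=6.5372
k=2: u−w=-12.1680, u+w=-40.3680; √(b/2)=1.5556, √(2b)=3.1113; F=1.5556×(-12.168)=-18.9290, v=-40.3680/3.1113=-12.9748
k=3: u−w=0.6440, u+w=9.8340; √(b/2)=1.5556, √(2b)=3.1113; F=1.5556×0.644=1.0018, v=9.8340/3.1113=3.1608
k=4: u−w=-53.2460, u+w=3.8760; √(b/2)=1.5556, √(2b)=3.1113; F=1.5556×(-53.246)=-82.8313, v=3.8760/3.1113=1.2458

0: F=39.7154 v=-9.1725
1: F=-53.6181 v=6.5372
2: F=-18.9290 v=-12.9748
3: F=1.0018 v=3.1608
4: F=-82.8313 v=1.2458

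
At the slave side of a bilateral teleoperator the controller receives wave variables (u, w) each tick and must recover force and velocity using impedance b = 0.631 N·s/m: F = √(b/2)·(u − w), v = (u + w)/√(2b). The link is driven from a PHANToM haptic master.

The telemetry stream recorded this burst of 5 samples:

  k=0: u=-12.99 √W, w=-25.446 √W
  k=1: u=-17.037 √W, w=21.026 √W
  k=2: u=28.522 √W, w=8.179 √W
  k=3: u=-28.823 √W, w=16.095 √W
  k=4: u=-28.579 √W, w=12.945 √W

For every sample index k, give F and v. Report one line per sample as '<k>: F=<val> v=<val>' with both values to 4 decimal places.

0: F=6.9965 v=-34.2144
1: F=-21.3798 v=3.5509
2: F=11.4265 v=32.6699
3: F=-25.2302 v=-11.3300
4: F=-23.3238 v=-13.9168

k=0: u−w=12.4560, u+w=-38.4360; √(b/2)=0.5617, √(2b)=1.1234; F=0.5617×12.456=6.9965, v=-38.4360/1.1234=-34.2144
k=1: u−w=-38.0630, u+w=3.9890; √(b/2)=0.5617, √(2b)=1.1234; F=0.5617×(-38.063)=-21.3798, v=3.9890/1.1234=3.5509
k=2: u−w=20.3430, u+w=36.7010; √(b/2)=0.5617, √(2b)=1.1234; F=0.5617×20.343=11.4265, v=36.7010/1.1234=32.6699
k=3: u−w=-44.9180, u+w=-12.7280; √(b/2)=0.5617, √(2b)=1.1234; F=0.5617×(-44.918)=-25.2302, v=-12.7280/1.1234=-11.3300
k=4: u−w=-41.5240, u+w=-15.6340; √(b/2)=0.5617, √(2b)=1.1234; F=0.5617×(-41.524)=-23.3238, v=-15.6340/1.1234=-13.9168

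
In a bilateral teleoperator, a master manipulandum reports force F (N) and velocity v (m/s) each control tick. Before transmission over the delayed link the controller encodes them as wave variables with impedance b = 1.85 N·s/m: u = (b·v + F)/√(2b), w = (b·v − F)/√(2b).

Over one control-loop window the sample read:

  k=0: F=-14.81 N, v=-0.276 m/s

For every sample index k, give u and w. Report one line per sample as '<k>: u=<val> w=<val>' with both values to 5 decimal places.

k=0: b·v=1.85×(-0.276)=-0.51060; √(2b)=1.92354; u=(-0.51060+(-14.81))/1.92354=-7.96480, w=(-0.51060−(-14.81))/1.92354=7.43390

0: u=-7.96480 w=7.43390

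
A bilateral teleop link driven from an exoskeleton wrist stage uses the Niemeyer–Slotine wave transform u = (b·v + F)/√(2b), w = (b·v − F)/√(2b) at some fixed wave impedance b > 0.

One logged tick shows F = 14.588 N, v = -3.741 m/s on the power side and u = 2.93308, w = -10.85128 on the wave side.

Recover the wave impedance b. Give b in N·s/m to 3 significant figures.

b = 2.24 N·s/m

u + w = -7.91820;  u + w = √(2b)·v, so √(2b) = -7.91820/(-3.741) = 2.11660.
b = (√(2b))²/2 = 4.47999/2 = 2.24000.
(Check via u − w = 2F/√(2b): u − w = 13.78436, 2F/√(2b) = 13.78437.)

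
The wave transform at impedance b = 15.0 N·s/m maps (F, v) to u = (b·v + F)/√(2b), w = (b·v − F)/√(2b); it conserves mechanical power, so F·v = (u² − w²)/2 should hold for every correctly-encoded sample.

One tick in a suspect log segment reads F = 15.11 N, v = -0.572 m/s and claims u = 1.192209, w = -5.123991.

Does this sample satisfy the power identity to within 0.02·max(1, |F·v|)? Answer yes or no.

no

F·v = 15.11×(-0.572) = -8.642920 W.
(u² − w²)/2 = (1.421362 − 26.255284)/2 = -12.416961 W.
|Δ| = 3.774041;  2% of max(1, |F·v|) = 0.172858.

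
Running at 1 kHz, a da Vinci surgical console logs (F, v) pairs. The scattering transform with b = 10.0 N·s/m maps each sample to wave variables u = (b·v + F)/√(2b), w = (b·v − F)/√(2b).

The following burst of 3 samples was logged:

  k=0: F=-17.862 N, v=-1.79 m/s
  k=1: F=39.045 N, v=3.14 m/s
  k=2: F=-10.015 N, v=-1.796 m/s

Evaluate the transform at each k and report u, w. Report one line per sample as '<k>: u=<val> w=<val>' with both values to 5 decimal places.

0: u=-7.99663 w=-0.00850
1: u=15.75198 w=-1.70947
2: u=-6.25540 w=-1.77656

k=0: b·v=10.0×(-1.79)=-17.90000; √(2b)=4.47214; u=(-17.90000+(-17.862))/4.47214=-7.99663, w=(-17.90000−(-17.862))/4.47214=-0.00850
k=1: b·v=10.0×3.14=31.40000; √(2b)=4.47214; u=(31.40000+39.045)/4.47214=15.75198, w=(31.40000−39.045)/4.47214=-1.70947
k=2: b·v=10.0×(-1.796)=-17.96000; √(2b)=4.47214; u=(-17.96000+(-10.015))/4.47214=-6.25540, w=(-17.96000−(-10.015))/4.47214=-1.77656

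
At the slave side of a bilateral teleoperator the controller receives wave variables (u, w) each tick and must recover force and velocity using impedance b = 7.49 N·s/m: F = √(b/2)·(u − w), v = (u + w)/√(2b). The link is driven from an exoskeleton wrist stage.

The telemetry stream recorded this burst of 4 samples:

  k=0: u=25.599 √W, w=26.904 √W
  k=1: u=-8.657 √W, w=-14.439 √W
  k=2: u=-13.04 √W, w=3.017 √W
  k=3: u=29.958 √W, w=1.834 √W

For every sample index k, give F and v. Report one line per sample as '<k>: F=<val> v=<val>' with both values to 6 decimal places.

k=0: u−w=-1.305000, u+w=52.503000; √(b/2)=1.935200, √(2b)=3.870400; F=1.935200×(-1.305)=-2.525436, v=52.503000/3.870400=13.565263
k=1: u−w=5.782000, u+w=-23.096000; √(b/2)=1.935200, √(2b)=3.870400; F=1.935200×5.782=11.189328, v=-23.096000/3.870400=-5.967341
k=2: u−w=-16.057000, u+w=-10.023000; √(b/2)=1.935200, √(2b)=3.870400; F=1.935200×(-16.057)=-31.073510, v=-10.023000/3.870400=-2.589654
k=3: u−w=28.124000, u+w=31.792000; √(b/2)=1.935200, √(2b)=3.870400; F=1.935200×28.124=54.425572, v=31.792000/3.870400=8.214137

0: F=-2.525436 v=13.565263
1: F=11.189328 v=-5.967341
2: F=-31.073510 v=-2.589654
3: F=54.425572 v=8.214137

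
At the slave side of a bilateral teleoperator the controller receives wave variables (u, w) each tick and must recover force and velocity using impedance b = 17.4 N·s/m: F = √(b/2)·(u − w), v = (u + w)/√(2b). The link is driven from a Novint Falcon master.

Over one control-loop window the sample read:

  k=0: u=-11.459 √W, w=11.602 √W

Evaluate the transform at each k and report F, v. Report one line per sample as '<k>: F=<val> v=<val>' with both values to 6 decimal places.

0: F=-68.020178 v=0.024241

k=0: u−w=-23.061000, u+w=0.143000; √(b/2)=2.949576, √(2b)=5.899152; F=2.949576×(-23.061)=-68.020178, v=0.143000/5.899152=0.024241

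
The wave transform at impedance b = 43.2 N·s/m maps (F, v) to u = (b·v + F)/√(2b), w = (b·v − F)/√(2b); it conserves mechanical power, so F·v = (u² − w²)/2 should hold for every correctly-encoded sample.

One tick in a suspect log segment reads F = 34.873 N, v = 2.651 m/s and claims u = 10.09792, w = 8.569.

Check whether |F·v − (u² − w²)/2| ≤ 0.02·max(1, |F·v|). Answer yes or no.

F·v = 34.873×2.651 = 92.44832 W.
(u² − w²)/2 = (101.96799 − 73.42776)/2 = 14.27011 W.
|Δ| = 78.17821;  2% of max(1, |F·v|) = 1.84897.

no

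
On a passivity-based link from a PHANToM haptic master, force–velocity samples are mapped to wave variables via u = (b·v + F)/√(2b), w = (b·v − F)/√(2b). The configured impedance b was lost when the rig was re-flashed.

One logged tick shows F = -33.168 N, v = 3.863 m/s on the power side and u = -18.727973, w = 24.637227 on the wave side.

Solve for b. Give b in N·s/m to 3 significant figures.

u + w = 5.909254;  u + w = √(2b)·v, so √(2b) = 5.909254/3.863 = 1.529706.
b = (√(2b))²/2 = 2.340000/2 = 1.170000.
(Check via u − w = 2F/√(2b): u − w = -43.365200, 2F/√(2b) = -43.365198.)

b = 1.17 N·s/m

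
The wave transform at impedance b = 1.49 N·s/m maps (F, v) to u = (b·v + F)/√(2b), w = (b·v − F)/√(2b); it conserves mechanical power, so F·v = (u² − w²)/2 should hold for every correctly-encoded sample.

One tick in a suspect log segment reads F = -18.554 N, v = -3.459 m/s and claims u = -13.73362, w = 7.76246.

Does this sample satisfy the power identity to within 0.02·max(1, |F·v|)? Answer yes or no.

yes

F·v = (-18.554)×(-3.459) = 64.1783 W.
(u² − w²)/2 = (188.6123 − 60.2558)/2 = 64.1783 W.
|Δ| = 0.0000;  2% of max(1, |F·v|) = 1.2836.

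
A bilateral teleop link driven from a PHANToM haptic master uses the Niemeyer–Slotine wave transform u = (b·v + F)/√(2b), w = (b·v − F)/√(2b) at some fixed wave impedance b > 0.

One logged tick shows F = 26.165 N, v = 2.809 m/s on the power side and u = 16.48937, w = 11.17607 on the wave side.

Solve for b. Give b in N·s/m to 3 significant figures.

b = 48.5 N·s/m

u + w = 27.66544;  u + w = √(2b)·v, so √(2b) = 27.66544/2.809 = 9.84886.
b = (√(2b))²/2 = 96.99999/2 = 48.49999.
(Check via u − w = 2F/√(2b): u − w = 5.31330, 2F/√(2b) = 5.31331.)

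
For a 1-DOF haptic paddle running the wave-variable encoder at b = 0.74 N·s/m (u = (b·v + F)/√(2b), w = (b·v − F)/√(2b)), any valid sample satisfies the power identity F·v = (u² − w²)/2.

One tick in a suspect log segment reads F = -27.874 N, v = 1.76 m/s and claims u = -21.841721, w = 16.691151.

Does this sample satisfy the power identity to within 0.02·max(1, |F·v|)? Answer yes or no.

no

F·v = (-27.874)×1.76 = -49.058240 W.
(u² − w²)/2 = (477.060776 − 278.594522)/2 = 99.233127 W.
|Δ| = 148.291367;  2% of max(1, |F·v|) = 0.981165.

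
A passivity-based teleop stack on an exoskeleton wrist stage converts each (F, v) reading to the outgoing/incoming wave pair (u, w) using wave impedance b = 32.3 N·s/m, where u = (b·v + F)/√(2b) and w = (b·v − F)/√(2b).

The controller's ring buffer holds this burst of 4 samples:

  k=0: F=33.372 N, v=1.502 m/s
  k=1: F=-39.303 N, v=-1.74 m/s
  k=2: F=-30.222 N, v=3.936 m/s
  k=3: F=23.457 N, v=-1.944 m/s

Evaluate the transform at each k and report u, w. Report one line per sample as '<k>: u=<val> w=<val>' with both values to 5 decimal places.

0: u=10.18818 w=1.88401
1: u=-11.88256 w=-2.10254
2: u=12.05746 w=19.57779
3: u=-4.89389 w=-10.73084

k=0: b·v=32.3×1.502=48.51460; √(2b)=8.03741; u=(48.51460+33.372)/8.03741=10.18818, w=(48.51460−33.372)/8.03741=1.88401
k=1: b·v=32.3×(-1.74)=-56.20200; √(2b)=8.03741; u=(-56.20200+(-39.303))/8.03741=-11.88256, w=(-56.20200−(-39.303))/8.03741=-2.10254
k=2: b·v=32.3×3.936=127.13280; √(2b)=8.03741; u=(127.13280+(-30.222))/8.03741=12.05746, w=(127.13280−(-30.222))/8.03741=19.57779
k=3: b·v=32.3×(-1.944)=-62.79120; √(2b)=8.03741; u=(-62.79120+23.457)/8.03741=-4.89389, w=(-62.79120−23.457)/8.03741=-10.73084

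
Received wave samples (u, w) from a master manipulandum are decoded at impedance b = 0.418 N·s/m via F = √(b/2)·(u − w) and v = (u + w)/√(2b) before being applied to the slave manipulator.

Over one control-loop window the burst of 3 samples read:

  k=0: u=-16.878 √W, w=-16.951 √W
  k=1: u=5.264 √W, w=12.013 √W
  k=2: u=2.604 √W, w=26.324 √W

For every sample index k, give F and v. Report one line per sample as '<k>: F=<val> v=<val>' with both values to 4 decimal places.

0: F=0.0334 v=-36.9987
1: F=-3.0854 v=18.8958
2: F=-10.8440 v=31.6385

k=0: u−w=0.0730, u+w=-33.8290; √(b/2)=0.4572, √(2b)=0.9143; F=0.4572×0.073=0.0334, v=-33.8290/0.9143=-36.9987
k=1: u−w=-6.7490, u+w=17.2770; √(b/2)=0.4572, √(2b)=0.9143; F=0.4572×(-6.749)=-3.0854, v=17.2770/0.9143=18.8958
k=2: u−w=-23.7200, u+w=28.9280; √(b/2)=0.4572, √(2b)=0.9143; F=0.4572×(-23.72)=-10.8440, v=28.9280/0.9143=31.6385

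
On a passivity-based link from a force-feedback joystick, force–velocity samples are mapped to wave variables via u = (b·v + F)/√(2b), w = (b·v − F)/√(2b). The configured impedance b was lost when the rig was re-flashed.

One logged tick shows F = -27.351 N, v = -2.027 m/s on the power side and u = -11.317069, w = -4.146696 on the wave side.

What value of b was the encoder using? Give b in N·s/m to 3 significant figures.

b = 29.1 N·s/m

u + w = -15.463765;  u + w = √(2b)·v, so √(2b) = -15.463765/(-2.027) = 7.628892.
b = (√(2b))²/2 = 58.200000/2 = 29.100000.
(Check via u − w = 2F/√(2b): u − w = -7.170373, 2F/√(2b) = -7.170372.)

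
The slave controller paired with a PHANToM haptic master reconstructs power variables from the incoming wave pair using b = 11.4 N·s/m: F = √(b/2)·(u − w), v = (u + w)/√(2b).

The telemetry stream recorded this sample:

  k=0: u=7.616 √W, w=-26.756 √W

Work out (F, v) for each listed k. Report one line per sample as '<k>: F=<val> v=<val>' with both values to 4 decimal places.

k=0: u−w=34.3720, u+w=-19.1400; √(b/2)=2.3875, √(2b)=4.7749; F=2.3875×34.372=82.0620, v=-19.1400/4.7749=-4.0084

0: F=82.0620 v=-4.0084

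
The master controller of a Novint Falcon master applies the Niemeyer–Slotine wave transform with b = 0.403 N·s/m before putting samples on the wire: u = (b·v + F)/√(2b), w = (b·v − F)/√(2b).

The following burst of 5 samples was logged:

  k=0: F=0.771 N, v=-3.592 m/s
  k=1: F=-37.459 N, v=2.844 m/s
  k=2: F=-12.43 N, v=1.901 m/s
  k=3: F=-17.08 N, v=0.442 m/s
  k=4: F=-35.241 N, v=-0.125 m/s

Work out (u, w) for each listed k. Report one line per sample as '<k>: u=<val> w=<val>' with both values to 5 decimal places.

k=0: b·v=0.403×(-3.592)=-1.44758; √(2b)=0.89778; u=(-1.44758+0.771)/0.89778=-0.75361, w=(-1.44758−0.771)/0.89778=-2.47119
k=1: b·v=0.403×2.844=1.14613; √(2b)=0.89778; u=(1.14613+(-37.459))/0.89778=-40.44763, w=(1.14613−(-37.459))/0.89778=43.00090
k=2: b·v=0.403×1.901=0.76610; √(2b)=0.89778; u=(0.76610+(-12.43))/0.89778=-12.99200, w=(0.76610−(-12.43))/0.89778=14.69867
k=3: b·v=0.403×0.442=0.17813; √(2b)=0.89778; u=(0.17813+(-17.08))/0.89778=-18.82640, w=(0.17813−(-17.08))/0.89778=19.22322
k=4: b·v=0.403×(-0.125)=-0.05038; √(2b)=0.89778; u=(-0.05038+(-35.241))/0.89778=-39.30982, w=(-0.05038−(-35.241))/0.89778=39.19760

0: u=-0.75361 w=-2.47119
1: u=-40.44763 w=43.00090
2: u=-12.99200 w=14.69867
3: u=-18.82640 w=19.22322
4: u=-39.30982 w=39.19760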